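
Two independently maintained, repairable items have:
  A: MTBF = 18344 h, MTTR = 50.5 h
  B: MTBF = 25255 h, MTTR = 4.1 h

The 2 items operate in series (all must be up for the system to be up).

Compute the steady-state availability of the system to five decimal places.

A(A) = MTBF/(MTBF+MTTR) = 18344/(18344+50.5) = 0.997255
A(B) = MTBF/(MTBF+MTTR) = 25255/(25255+4.1) = 0.999838
Series availability: 0.997255 × 0.999838 = 0.99709

0.99709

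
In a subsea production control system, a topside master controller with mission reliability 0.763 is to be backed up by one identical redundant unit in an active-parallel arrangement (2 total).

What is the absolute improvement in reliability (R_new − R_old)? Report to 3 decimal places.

R_before = 0.763
R_after = 1 − (1 − 0.763)^2 = 0.944
ΔR = 0.944 − 0.763 = 0.181

0.181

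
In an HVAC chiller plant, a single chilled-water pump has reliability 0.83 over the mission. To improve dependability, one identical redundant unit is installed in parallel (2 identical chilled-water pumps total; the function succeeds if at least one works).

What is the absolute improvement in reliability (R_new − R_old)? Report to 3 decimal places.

R_before = 0.83
R_after = 1 − (1 − 0.83)^2 = 0.971
ΔR = 0.971 − 0.83 = 0.141

0.141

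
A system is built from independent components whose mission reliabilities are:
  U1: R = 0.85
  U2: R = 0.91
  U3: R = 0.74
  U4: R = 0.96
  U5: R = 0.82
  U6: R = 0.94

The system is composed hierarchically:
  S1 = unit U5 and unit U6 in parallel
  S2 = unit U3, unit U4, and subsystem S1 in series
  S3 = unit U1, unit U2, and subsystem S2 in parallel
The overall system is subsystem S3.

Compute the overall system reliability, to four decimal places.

0.9960

Parallel (U5 and U6): 1 − (1 − 0.820000)(1 − 0.940000) = 0.989200
Series (U3, U4, and [0.989200]): 0.740000 × 0.960000 × 0.989200 = 0.702728
Parallel (U1, U2, and [0.702728]): 1 − (1 − 0.850000)(1 − 0.910000)(1 − 0.702728) = 0.9960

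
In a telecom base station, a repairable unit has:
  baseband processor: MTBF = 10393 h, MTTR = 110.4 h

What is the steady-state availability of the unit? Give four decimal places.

0.9895

A(baseband processor) = MTBF/(MTBF+MTTR) = 10393/(10393+110.4) = 0.9895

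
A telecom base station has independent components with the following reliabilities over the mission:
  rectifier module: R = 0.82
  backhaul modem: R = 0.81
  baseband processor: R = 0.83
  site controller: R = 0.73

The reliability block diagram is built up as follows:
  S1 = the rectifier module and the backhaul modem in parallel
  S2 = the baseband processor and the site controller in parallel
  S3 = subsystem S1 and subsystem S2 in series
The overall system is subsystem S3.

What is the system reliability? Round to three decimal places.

Parallel (rectifier module and backhaul modem): 1 − (1 − 0.82000)(1 − 0.81000) = 0.96580
Parallel (baseband processor and site controller): 1 − (1 − 0.83000)(1 − 0.73000) = 0.95410
Series ([0.96580] and [0.95410]): 0.96580 × 0.95410 = 0.921

0.921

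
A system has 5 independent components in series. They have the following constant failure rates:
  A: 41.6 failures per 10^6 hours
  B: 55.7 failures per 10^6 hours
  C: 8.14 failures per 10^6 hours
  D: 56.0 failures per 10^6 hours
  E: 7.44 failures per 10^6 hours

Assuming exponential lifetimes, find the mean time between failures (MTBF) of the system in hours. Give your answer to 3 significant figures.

Series of exponential components: λ_sys = Σ λ_i
λ_sys = 0.0000416 + 0.0000557 + 0.00000814 + 0.0000560 + 0.00000744 = 1.6888e-04 /h
MTBF = 1 / λ_sys = 5920 h

5920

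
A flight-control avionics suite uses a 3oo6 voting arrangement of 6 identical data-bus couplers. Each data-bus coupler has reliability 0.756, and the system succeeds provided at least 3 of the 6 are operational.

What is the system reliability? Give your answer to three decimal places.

R = Σ_{i=3}^{6} C(6,i) p^i (1−p)^{6−i} with p = 0.756
C(6,3)·0.756^3·0.244^3 = 0.12554
C(6,4)·0.756^4·0.244^2 = 0.29171
C(6,5)·0.756^5·0.244^1 = 0.36153
C(6,6)·0.756^6·0.244^0 = 0.18669
Sum = 0.965

0.965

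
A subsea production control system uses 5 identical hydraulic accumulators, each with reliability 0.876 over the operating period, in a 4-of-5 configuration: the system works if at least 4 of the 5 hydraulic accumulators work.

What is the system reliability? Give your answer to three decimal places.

R = Σ_{i=4}^{5} C(5,i) p^i (1−p)^{5−i} with p = 0.876
C(5,4)·0.876^4·0.124^1 = 0.36510
C(5,5)·0.876^5·0.124^0 = 0.51585
Sum = 0.881

0.881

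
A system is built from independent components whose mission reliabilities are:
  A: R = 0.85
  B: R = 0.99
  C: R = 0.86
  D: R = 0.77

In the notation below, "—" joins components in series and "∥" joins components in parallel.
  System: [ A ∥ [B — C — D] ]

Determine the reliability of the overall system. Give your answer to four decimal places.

0.9483

Series (B, C, and D): 0.990000 × 0.860000 × 0.770000 = 0.655578
Parallel (A and [0.655578]): 1 − (1 − 0.850000)(1 − 0.655578) = 0.9483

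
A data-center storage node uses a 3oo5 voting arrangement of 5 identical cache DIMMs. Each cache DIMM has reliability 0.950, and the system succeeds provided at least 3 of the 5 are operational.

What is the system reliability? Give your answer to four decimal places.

0.9988

R = Σ_{i=3}^{5} C(5,i) p^i (1−p)^{5−i} with p = 0.950
C(5,3)·0.950^3·0.050^2 = 0.021434
C(5,4)·0.950^4·0.050^1 = 0.203627
C(5,5)·0.950^5·0.050^0 = 0.773781
Sum = 0.9988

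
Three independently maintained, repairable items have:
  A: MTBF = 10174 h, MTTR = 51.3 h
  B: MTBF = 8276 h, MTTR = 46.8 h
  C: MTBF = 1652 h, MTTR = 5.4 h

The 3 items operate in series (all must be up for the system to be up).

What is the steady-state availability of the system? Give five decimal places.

0.98616

A(A) = MTBF/(MTBF+MTTR) = 10174/(10174+51.3) = 0.994983
A(B) = MTBF/(MTBF+MTTR) = 8276/(8276+46.8) = 0.994377
A(C) = MTBF/(MTBF+MTTR) = 1652/(1652+5.4) = 0.996742
Series availability: 0.994983 × 0.994377 × 0.996742 = 0.98616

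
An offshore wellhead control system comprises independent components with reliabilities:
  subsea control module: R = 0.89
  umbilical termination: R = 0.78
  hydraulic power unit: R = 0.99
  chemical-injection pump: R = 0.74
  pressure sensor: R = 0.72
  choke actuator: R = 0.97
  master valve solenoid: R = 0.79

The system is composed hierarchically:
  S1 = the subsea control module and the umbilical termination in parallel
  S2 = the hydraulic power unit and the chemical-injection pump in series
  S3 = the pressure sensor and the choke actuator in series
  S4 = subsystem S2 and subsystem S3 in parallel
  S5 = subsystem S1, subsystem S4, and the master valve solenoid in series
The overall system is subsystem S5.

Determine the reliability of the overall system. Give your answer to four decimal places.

Parallel (subsea control module and umbilical termination): 1 − (1 − 0.890000)(1 − 0.780000) = 0.975800
Series (hydraulic power unit and chemical-injection pump): 0.990000 × 0.740000 = 0.732600
Series (pressure sensor and choke actuator): 0.720000 × 0.970000 = 0.698400
Parallel ([0.732600] and [0.698400]): 1 − (1 − 0.732600)(1 − 0.698400) = 0.919352
Series ([0.975800], [0.919352], and master valve solenoid): 0.975800 × 0.919352 × 0.790000 = 0.7087

0.7087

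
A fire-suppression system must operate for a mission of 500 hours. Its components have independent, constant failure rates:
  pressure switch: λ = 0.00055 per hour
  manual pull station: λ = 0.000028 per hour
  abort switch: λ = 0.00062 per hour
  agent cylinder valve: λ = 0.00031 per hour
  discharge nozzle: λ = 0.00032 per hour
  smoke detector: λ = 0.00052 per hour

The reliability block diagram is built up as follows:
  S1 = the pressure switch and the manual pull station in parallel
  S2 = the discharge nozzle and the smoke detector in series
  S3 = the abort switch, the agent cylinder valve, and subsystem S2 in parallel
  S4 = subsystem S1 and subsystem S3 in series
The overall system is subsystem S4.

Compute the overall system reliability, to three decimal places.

R(pressure switch) = exp(−0.00055 × 500) = 0.75957
R(manual pull station) = exp(−0.000028 × 500) = 0.98610
R(abort switch) = exp(−0.00062 × 500) = 0.73345
R(agent cylinder valve) = exp(−0.00031 × 500) = 0.85642
R(discharge nozzle) = exp(−0.00032 × 500) = 0.85214
R(smoke detector) = exp(−0.00052 × 500) = 0.77105
Parallel (pressure switch and manual pull station): 1 − (1 − 0.75957)(1 − 0.98610) = 0.99666
Series (discharge nozzle and smoke detector): 0.85214 × 0.77105 = 0.65704
Parallel (abort switch, agent cylinder valve, and [0.65704]): 1 − (1 − 0.73345)(1 − 0.85642)(1 − 0.65704) = 0.98687
Series ([0.99666] and [0.98687]): 0.99666 × 0.98687 = 0.984

0.984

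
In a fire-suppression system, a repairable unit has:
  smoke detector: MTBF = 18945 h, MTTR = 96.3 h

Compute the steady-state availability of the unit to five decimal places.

0.99494

A(smoke detector) = MTBF/(MTBF+MTTR) = 18945/(18945+96.3) = 0.99494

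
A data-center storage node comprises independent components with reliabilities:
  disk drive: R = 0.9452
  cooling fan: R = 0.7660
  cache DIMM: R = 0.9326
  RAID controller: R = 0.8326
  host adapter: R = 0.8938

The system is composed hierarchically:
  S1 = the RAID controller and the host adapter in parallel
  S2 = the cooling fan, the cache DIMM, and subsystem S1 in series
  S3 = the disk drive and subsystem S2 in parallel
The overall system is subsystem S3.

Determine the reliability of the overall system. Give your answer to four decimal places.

Parallel (RAID controller and host adapter): 1 − (1 − 0.832600)(1 − 0.893800) = 0.982222
Series (cooling fan, cache DIMM, and [0.982222]): 0.766000 × 0.932600 × 0.982222 = 0.701672
Parallel (disk drive and [0.701672]): 1 − (1 − 0.945200)(1 − 0.701672) = 0.9837

0.9837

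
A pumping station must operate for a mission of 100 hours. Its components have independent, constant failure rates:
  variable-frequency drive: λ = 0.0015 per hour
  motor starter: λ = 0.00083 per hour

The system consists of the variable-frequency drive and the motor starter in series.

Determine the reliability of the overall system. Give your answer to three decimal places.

R(variable-frequency drive) = exp(−0.0015 × 100) = 0.86071
R(motor starter) = exp(−0.00083 × 100) = 0.92035
Series (variable-frequency drive and motor starter): 0.86071 × 0.92035 = 0.792

0.792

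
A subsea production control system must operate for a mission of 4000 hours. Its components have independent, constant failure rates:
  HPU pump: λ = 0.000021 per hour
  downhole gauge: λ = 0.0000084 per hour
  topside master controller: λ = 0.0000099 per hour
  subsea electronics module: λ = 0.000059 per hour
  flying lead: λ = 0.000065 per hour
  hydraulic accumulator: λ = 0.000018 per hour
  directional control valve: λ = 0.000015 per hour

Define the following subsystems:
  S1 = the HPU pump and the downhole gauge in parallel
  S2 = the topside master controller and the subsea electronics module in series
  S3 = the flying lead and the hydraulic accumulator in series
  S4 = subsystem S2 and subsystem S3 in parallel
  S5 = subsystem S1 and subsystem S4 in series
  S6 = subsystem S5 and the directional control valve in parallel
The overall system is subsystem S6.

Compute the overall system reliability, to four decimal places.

0.9959

R(HPU pump) = exp(−0.000021 × 4000) = 0.919431
R(downhole gauge) = exp(−0.0000084 × 4000) = 0.966958
R(topside master controller) = exp(−0.0000099 × 4000) = 0.961174
R(subsea electronics module) = exp(−0.000059 × 4000) = 0.789781
R(flying lead) = exp(−0.000065 × 4000) = 0.771052
R(hydraulic accumulator) = exp(−0.000018 × 4000) = 0.930531
R(directional control valve) = exp(−0.000015 × 4000) = 0.941765
Parallel (HPU pump and downhole gauge): 1 − (1 − 0.919431)(1 − 0.966958) = 0.997338
Series (topside master controller and subsea electronics module): 0.961174 × 0.789781 = 0.759117
Series (flying lead and hydraulic accumulator): 0.771052 × 0.930531 = 0.717488
Parallel ([0.759117] and [0.717488]): 1 − (1 − 0.759117)(1 − 0.717488) = 0.931948
Series ([0.997338] and [0.931948]): 0.997338 × 0.931948 = 0.929467
Parallel ([0.929467] and directional control valve): 1 − (1 − 0.929467)(1 − 0.941765) = 0.9959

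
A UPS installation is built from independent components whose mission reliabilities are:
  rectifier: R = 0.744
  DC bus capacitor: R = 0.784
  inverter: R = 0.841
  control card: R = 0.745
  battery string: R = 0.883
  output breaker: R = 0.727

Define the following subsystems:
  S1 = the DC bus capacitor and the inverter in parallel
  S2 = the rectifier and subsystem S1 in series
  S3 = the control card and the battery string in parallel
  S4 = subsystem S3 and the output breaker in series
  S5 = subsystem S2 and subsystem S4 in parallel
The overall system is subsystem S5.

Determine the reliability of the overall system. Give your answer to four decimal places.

0.9170

Parallel (DC bus capacitor and inverter): 1 − (1 − 0.784000)(1 − 0.841000) = 0.965656
Series (rectifier and [0.965656]): 0.744000 × 0.965656 = 0.718448
Parallel (control card and battery string): 1 − (1 − 0.745000)(1 − 0.883000) = 0.970165
Series ([0.970165] and output breaker): 0.970165 × 0.727000 = 0.705310
Parallel ([0.718448] and [0.705310]): 1 − (1 − 0.718448)(1 − 0.705310) = 0.9170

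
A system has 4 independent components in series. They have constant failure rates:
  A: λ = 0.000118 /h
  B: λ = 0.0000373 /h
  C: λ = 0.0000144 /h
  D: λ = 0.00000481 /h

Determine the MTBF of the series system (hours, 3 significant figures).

5730

Series of exponential components: λ_sys = Σ λ_i
λ_sys = 0.000118 + 0.0000373 + 0.0000144 + 0.00000481 = 1.7451e-04 /h
MTBF = 1 / λ_sys = 5730 h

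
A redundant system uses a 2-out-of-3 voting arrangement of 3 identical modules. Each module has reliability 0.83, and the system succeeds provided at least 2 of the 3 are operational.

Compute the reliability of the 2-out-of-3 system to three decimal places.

0.923

R = Σ_{i=2}^{3} C(3,i) p^i (1−p)^{3−i} with p = 0.83
C(3,2)·0.83^2·0.17^1 = 0.35134
C(3,3)·0.83^3·0.17^0 = 0.57179
Sum = 0.923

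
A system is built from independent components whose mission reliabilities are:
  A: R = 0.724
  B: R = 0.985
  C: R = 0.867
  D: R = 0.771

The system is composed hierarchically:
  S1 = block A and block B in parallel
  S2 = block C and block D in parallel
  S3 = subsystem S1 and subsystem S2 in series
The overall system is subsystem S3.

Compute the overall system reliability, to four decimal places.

Parallel (A and B): 1 − (1 − 0.724000)(1 − 0.985000) = 0.995860
Parallel (C and D): 1 − (1 − 0.867000)(1 − 0.771000) = 0.969543
Series ([0.995860] and [0.969543]): 0.995860 × 0.969543 = 0.9655

0.9655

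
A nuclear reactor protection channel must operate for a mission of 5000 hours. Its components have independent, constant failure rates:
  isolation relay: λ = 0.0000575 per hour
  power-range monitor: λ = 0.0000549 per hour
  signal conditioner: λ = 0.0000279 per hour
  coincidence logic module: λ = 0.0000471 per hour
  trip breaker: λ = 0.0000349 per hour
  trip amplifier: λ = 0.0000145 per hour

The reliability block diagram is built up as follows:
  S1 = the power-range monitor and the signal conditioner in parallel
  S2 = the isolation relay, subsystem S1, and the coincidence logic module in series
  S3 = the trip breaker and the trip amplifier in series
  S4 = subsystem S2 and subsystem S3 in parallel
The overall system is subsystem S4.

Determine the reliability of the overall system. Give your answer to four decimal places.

0.9068

R(isolation relay) = exp(−0.0000575 × 5000) = 0.750137
R(power-range monitor) = exp(−0.0000549 × 5000) = 0.759952
R(signal conditioner) = exp(−0.0000279 × 5000) = 0.869793
R(coincidence logic module) = exp(−0.0000471 × 5000) = 0.790176
R(trip breaker) = exp(−0.0000349 × 5000) = 0.839877
R(trip amplifier) = exp(−0.0000145 × 5000) = 0.930066
Parallel (power-range monitor and signal conditioner): 1 − (1 − 0.759952)(1 − 0.869793) = 0.968744
Series (isolation relay, [0.968744], and coincidence logic module): 0.750137 × 0.968744 × 0.790176 = 0.574214
Series (trip breaker and trip amplifier): 0.839877 × 0.930066 = 0.781141
Parallel ([0.574214] and [0.781141]): 1 − (1 − 0.574214)(1 − 0.781141) = 0.9068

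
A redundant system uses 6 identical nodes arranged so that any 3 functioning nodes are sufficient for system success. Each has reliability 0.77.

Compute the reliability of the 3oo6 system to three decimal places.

0.972

R = Σ_{i=3}^{6} C(6,i) p^i (1−p)^{6−i} with p = 0.77
C(6,3)·0.77^3·0.23^3 = 0.11109
C(6,4)·0.77^4·0.23^2 = 0.27894
C(6,5)·0.77^5·0.23^1 = 0.37354
C(6,6)·0.77^6·0.23^0 = 0.20842
Sum = 0.972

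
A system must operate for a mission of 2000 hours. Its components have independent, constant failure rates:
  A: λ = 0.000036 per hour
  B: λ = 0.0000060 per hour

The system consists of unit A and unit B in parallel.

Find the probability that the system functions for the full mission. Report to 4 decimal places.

R(A) = exp(−0.000036 × 2000) = 0.930531
R(B) = exp(−0.0000060 × 2000) = 0.988072
Parallel (A and B): 1 − (1 − 0.930531)(1 − 0.988072) = 0.9992

0.9992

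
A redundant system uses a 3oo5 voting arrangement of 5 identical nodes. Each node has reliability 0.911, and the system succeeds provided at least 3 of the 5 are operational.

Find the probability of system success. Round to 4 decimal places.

R = Σ_{i=3}^{5} C(5,i) p^i (1−p)^{5−i} with p = 0.911
C(5,3)·0.911^3·0.089^2 = 0.059887
C(5,4)·0.911^4·0.089^1 = 0.306502
C(5,5)·0.911^5·0.089^0 = 0.627468
Sum = 0.9939

0.9939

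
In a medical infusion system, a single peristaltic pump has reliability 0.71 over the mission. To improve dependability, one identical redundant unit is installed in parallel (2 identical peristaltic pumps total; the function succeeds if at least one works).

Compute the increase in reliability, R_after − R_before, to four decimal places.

R_before = 0.71
R_after = 1 − (1 − 0.71)^2 = 0.9159
ΔR = 0.9159 − 0.71 = 0.2059

0.2059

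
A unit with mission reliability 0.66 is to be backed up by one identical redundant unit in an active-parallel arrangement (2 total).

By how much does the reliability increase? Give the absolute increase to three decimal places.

R_before = 0.66
R_after = 1 − (1 − 0.66)^2 = 0.884
ΔR = 0.884 − 0.66 = 0.224

0.224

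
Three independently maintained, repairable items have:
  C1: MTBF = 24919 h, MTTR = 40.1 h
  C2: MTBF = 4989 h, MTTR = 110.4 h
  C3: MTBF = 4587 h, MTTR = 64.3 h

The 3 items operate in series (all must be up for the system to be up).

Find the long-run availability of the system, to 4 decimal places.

0.9633

A(C1) = MTBF/(MTBF+MTTR) = 24919/(24919+40.1) = 0.998393
A(C2) = MTBF/(MTBF+MTTR) = 4989/(4989+110.4) = 0.978350
A(C3) = MTBF/(MTBF+MTTR) = 4587/(4587+64.3) = 0.986176
Series availability: 0.998393 × 0.978350 × 0.986176 = 0.9633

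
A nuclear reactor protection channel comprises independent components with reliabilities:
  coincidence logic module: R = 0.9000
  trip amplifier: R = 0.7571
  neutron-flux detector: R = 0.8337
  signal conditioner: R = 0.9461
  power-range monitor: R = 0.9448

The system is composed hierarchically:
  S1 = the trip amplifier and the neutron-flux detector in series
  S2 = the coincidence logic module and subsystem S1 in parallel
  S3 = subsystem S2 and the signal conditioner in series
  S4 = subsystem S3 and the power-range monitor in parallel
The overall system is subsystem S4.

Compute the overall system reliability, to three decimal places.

Series (trip amplifier and neutron-flux detector): 0.75710 × 0.83370 = 0.63119
Parallel (coincidence logic module and [0.63119]): 1 − (1 − 0.90000)(1 − 0.63119) = 0.96312
Series ([0.96312] and signal conditioner): 0.96312 × 0.94610 = 0.91121
Parallel ([0.91121] and power-range monitor): 1 − (1 − 0.91121)(1 − 0.94480) = 0.995

0.995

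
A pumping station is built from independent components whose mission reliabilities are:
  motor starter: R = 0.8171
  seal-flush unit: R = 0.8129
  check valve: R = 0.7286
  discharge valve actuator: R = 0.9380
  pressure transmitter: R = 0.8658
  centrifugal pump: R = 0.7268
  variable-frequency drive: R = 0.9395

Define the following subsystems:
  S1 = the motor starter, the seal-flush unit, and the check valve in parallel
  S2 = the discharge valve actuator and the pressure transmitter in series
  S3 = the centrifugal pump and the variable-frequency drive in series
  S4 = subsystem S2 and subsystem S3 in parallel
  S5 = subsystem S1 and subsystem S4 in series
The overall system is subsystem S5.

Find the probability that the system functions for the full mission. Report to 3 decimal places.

0.932

Parallel (motor starter, seal-flush unit, and check valve): 1 − (1 − 0.81710)(1 − 0.81290)(1 − 0.72860) = 0.99071
Series (discharge valve actuator and pressure transmitter): 0.93800 × 0.86580 = 0.81212
Series (centrifugal pump and variable-frequency drive): 0.72680 × 0.93950 = 0.68283
Parallel ([0.81212] and [0.68283]): 1 − (1 − 0.81212)(1 − 0.68283) = 0.94041
Series ([0.99071] and [0.94041]): 0.99071 × 0.94041 = 0.932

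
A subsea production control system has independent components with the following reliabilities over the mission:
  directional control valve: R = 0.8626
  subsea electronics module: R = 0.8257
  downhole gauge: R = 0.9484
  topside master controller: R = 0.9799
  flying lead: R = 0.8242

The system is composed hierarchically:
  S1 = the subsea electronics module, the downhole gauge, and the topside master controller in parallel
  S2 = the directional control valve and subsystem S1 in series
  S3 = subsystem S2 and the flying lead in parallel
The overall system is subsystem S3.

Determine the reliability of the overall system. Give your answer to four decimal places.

Parallel (subsea electronics module, downhole gauge, and topside master controller): 1 − (1 − 0.825700)(1 − 0.948400)(1 − 0.979900) = 0.999819
Series (directional control valve and [0.999819]): 0.862600 × 0.999819 = 0.862444
Parallel ([0.862444] and flying lead): 1 − (1 − 0.862444)(1 − 0.824200) = 0.9758

0.9758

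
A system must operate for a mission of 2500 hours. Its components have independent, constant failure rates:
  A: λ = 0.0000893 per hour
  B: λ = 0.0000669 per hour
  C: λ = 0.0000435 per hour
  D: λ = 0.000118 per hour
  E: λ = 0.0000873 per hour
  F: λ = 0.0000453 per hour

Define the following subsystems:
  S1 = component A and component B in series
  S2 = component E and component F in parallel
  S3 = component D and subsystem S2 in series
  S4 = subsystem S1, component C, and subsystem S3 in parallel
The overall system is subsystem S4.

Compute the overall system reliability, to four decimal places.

R(A) = exp(−0.0000893 × 2500) = 0.799915
R(B) = exp(−0.0000669 × 2500) = 0.845988
R(C) = exp(−0.0000435 × 2500) = 0.896955
R(D) = exp(−0.000118 × 2500) = 0.744532
R(E) = exp(−0.0000873 × 2500) = 0.803924
R(F) = exp(−0.0000453 × 2500) = 0.892927
Series (A and B): 0.799915 × 0.845988 = 0.676718
Parallel (E and F): 1 − (1 − 0.803924)(1 − 0.892927) = 0.979006
Series (D and [0.979006]): 0.744532 × 0.979006 = 0.728901
Parallel ([0.676718], C, and [0.728901]): 1 − (1 − 0.676718)(1 − 0.896955)(1 − 0.728901) = 0.9910

0.9910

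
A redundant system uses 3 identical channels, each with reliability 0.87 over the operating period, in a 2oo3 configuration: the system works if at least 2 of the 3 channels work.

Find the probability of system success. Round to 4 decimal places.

0.9537

R = Σ_{i=2}^{3} C(3,i) p^i (1−p)^{3−i} with p = 0.87
C(3,2)·0.87^2·0.13^1 = 0.295191
C(3,3)·0.87^3·0.13^0 = 0.658503
Sum = 0.9537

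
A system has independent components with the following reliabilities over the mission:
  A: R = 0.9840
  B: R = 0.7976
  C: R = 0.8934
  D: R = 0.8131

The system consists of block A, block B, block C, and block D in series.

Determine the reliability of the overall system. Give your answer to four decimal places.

Series (A, B, C, and D): 0.984000 × 0.797600 × 0.893400 × 0.813100 = 0.5701

0.5701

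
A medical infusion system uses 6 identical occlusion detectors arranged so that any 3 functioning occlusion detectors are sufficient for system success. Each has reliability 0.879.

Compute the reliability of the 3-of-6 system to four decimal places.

0.9974

R = Σ_{i=3}^{6} C(6,i) p^i (1−p)^{6−i} with p = 0.879
C(6,3)·0.879^3·0.121^3 = 0.024063
C(6,4)·0.879^4·0.121^2 = 0.131104
C(6,5)·0.879^5·0.121^1 = 0.380961
C(6,6)·0.879^6·0.121^0 = 0.461247
Sum = 0.9974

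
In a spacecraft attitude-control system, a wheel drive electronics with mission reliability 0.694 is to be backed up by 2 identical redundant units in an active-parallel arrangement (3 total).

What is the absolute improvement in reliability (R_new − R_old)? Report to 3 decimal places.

R_before = 0.694
R_after = 1 − (1 − 0.694)^3 = 0.971
ΔR = 0.971 − 0.694 = 0.277

0.277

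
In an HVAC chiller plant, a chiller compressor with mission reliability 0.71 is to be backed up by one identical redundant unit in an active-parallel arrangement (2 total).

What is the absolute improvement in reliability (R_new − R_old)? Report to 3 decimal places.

R_before = 0.71
R_after = 1 − (1 − 0.71)^2 = 0.916
ΔR = 0.916 − 0.71 = 0.206

0.206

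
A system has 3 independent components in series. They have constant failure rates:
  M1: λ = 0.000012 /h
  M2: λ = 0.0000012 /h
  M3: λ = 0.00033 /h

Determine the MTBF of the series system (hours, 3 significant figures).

Series of exponential components: λ_sys = Σ λ_i
λ_sys = 0.000012 + 0.0000012 + 0.00033 = 3.4320e-04 /h
MTBF = 1 / λ_sys = 2910 h

2910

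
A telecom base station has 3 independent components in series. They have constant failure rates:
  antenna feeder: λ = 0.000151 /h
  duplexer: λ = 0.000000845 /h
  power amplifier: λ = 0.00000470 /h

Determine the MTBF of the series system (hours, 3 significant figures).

Series of exponential components: λ_sys = Σ λ_i
λ_sys = 0.000151 + 0.000000845 + 0.00000470 = 1.5655e-04 /h
MTBF = 1 / λ_sys = 6390 h

6390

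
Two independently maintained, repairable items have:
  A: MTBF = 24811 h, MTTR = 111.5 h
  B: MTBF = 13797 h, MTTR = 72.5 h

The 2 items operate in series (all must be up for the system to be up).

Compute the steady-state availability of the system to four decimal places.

0.9903

A(A) = MTBF/(MTBF+MTTR) = 24811/(24811+111.5) = 0.995526
A(B) = MTBF/(MTBF+MTTR) = 13797/(13797+72.5) = 0.994773
Series availability: 0.995526 × 0.994773 = 0.9903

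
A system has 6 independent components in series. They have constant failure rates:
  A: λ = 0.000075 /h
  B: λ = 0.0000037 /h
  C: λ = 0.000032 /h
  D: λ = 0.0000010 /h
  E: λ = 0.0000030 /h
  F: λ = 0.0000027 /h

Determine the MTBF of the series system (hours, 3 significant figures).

Series of exponential components: λ_sys = Σ λ_i
λ_sys = 0.000075 + 0.0000037 + 0.000032 + 0.0000010 + 0.0000030 + 0.0000027 = 1.1740e-04 /h
MTBF = 1 / λ_sys = 8520 h

8520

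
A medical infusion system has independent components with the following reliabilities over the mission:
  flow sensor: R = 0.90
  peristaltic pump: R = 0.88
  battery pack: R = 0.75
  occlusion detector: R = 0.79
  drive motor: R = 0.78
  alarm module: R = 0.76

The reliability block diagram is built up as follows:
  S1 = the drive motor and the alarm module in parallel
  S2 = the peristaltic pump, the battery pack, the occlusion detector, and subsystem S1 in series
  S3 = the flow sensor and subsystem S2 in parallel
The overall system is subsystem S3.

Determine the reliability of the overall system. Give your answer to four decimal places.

0.9494

Parallel (drive motor and alarm module): 1 − (1 − 0.780000)(1 − 0.760000) = 0.947200
Series (peristaltic pump, battery pack, occlusion detector, and [0.947200]): 0.880000 × 0.750000 × 0.790000 × 0.947200 = 0.493870
Parallel (flow sensor and [0.493870]): 1 − (1 − 0.900000)(1 − 0.493870) = 0.9494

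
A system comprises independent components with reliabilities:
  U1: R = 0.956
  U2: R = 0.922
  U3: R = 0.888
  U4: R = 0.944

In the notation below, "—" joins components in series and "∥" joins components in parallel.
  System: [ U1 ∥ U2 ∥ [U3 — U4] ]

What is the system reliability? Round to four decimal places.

0.9994

Series (U3 and U4): 0.888000 × 0.944000 = 0.838272
Parallel (U1, U2, and [0.838272]): 1 − (1 − 0.956000)(1 − 0.922000)(1 − 0.838272) = 0.9994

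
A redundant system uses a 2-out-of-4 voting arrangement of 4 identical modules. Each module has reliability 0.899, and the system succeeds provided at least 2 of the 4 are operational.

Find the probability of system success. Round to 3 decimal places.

R = Σ_{i=2}^{4} C(4,i) p^i (1−p)^{4−i} with p = 0.899
C(4,2)·0.899^2·0.101^2 = 0.04947
C(4,3)·0.899^3·0.101^1 = 0.29354
C(4,4)·0.899^4·0.101^0 = 0.65319
Sum = 0.996

0.996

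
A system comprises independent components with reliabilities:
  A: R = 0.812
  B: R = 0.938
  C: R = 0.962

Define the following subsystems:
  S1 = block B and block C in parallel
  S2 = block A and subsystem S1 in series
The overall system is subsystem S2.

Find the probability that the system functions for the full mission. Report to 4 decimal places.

0.8101

Parallel (B and C): 1 − (1 − 0.938000)(1 − 0.962000) = 0.997644
Series (A and [0.997644]): 0.812000 × 0.997644 = 0.8101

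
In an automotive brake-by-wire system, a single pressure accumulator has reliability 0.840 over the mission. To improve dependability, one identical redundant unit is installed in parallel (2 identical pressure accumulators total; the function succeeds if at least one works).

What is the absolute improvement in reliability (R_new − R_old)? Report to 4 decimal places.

0.1344

R_before = 0.840
R_after = 1 − (1 − 0.840)^2 = 0.9744
ΔR = 0.9744 − 0.840 = 0.1344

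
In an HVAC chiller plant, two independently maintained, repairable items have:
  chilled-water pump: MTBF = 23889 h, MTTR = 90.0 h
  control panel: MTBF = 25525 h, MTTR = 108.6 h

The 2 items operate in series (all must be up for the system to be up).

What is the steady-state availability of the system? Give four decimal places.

A(chilled-water pump) = MTBF/(MTBF+MTTR) = 23889/(23889+90.0) = 0.996247
A(control panel) = MTBF/(MTBF+MTTR) = 25525/(25525+108.6) = 0.995763
Series availability: 0.996247 × 0.995763 = 0.9920

0.9920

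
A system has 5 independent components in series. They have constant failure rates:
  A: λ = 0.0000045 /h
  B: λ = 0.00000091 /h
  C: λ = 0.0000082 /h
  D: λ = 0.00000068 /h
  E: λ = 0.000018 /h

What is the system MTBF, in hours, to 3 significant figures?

31000

Series of exponential components: λ_sys = Σ λ_i
λ_sys = 0.0000045 + 0.00000091 + 0.0000082 + 0.00000068 + 0.000018 = 3.2290e-05 /h
MTBF = 1 / λ_sys = 31000 h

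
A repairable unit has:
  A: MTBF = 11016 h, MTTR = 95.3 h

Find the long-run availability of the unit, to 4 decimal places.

0.9914

A(A) = MTBF/(MTBF+MTTR) = 11016/(11016+95.3) = 0.9914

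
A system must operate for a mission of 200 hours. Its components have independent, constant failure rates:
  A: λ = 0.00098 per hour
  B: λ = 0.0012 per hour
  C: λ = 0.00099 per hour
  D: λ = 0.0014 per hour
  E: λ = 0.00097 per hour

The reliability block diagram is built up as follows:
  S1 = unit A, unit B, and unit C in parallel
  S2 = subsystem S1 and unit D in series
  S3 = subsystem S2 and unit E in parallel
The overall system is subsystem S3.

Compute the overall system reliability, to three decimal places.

0.956

R(A) = exp(−0.00098 × 200) = 0.82201
R(B) = exp(−0.0012 × 200) = 0.78663
R(C) = exp(−0.00099 × 200) = 0.82037
R(D) = exp(−0.0014 × 200) = 0.75578
R(E) = exp(−0.00097 × 200) = 0.82366
Parallel (A, B, and C): 1 − (1 − 0.82201)(1 − 0.78663)(1 − 0.82037) = 0.99318
Series ([0.99318] and D): 0.99318 × 0.75578 = 0.75063
Parallel ([0.75063] and E): 1 − (1 − 0.75063)(1 − 0.82366) = 0.956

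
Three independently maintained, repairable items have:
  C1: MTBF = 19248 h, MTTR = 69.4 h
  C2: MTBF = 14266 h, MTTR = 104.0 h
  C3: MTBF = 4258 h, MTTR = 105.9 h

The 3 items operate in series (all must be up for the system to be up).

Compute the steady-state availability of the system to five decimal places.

A(C1) = MTBF/(MTBF+MTTR) = 19248/(19248+69.4) = 0.996407
A(C2) = MTBF/(MTBF+MTTR) = 14266/(14266+104.0) = 0.992763
A(C3) = MTBF/(MTBF+MTTR) = 4258/(4258+105.9) = 0.975733
Series availability: 0.996407 × 0.992763 × 0.975733 = 0.96519

0.96519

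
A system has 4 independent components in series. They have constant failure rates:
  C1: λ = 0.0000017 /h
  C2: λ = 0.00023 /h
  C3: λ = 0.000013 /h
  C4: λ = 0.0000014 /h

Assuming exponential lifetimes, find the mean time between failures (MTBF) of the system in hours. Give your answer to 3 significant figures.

Series of exponential components: λ_sys = Σ λ_i
λ_sys = 0.0000017 + 0.00023 + 0.000013 + 0.0000014 = 2.4610e-04 /h
MTBF = 1 / λ_sys = 4060 h

4060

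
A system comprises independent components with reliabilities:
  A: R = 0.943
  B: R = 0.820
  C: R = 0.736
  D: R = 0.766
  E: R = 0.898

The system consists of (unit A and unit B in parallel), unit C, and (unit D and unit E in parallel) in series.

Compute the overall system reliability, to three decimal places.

Parallel (A and B): 1 − (1 − 0.94300)(1 − 0.82000) = 0.98974
Parallel (D and E): 1 − (1 − 0.76600)(1 − 0.89800) = 0.97613
Series ([0.98974], C, and [0.97613]): 0.98974 × 0.73600 × 0.97613 = 0.711

0.711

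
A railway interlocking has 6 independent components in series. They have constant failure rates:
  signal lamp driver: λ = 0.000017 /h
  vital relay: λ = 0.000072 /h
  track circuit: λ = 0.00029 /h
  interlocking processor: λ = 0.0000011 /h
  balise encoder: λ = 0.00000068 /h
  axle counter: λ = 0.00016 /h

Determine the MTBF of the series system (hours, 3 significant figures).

1850

Series of exponential components: λ_sys = Σ λ_i
λ_sys = 0.000017 + 0.000072 + 0.00029 + 0.0000011 + 0.00000068 + 0.00016 = 5.4078e-04 /h
MTBF = 1 / λ_sys = 1850 h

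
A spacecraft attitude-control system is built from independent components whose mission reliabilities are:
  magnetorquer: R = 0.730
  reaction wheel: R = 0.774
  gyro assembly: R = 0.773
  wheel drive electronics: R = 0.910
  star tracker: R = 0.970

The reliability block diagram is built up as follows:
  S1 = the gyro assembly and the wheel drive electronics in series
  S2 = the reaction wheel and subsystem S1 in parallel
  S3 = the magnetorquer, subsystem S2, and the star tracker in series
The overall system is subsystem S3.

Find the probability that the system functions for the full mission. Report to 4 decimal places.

Series (gyro assembly and wheel drive electronics): 0.773000 × 0.910000 = 0.703430
Parallel (reaction wheel and [0.703430]): 1 − (1 − 0.774000)(1 − 0.703430) = 0.932975
Series (magnetorquer, [0.932975], and star tracker): 0.730000 × 0.932975 × 0.970000 = 0.6606

0.6606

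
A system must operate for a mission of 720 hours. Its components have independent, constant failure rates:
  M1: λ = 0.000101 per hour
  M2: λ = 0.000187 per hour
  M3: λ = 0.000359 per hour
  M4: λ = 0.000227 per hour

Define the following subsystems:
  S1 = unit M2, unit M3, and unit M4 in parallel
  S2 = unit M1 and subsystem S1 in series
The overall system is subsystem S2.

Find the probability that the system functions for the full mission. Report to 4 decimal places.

0.9258

R(M1) = exp(−0.000101 × 720) = 0.929861
R(M2) = exp(−0.000187 × 720) = 0.874031
R(M3) = exp(−0.000359 × 720) = 0.772224
R(M4) = exp(−0.000227 × 720) = 0.849217
Parallel (M2, M3, and M4): 1 − (1 − 0.874031)(1 − 0.772224)(1 − 0.849217) = 0.995674
Series (M1 and [0.995674]): 0.929861 × 0.995674 = 0.9258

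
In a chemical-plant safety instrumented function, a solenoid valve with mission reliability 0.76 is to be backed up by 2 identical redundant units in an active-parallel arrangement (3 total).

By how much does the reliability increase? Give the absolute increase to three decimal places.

0.226

R_before = 0.76
R_after = 1 − (1 − 0.76)^3 = 0.986
ΔR = 0.986 − 0.76 = 0.226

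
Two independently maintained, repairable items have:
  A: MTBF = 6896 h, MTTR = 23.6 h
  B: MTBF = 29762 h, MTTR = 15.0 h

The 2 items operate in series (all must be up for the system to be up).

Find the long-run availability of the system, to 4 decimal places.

A(A) = MTBF/(MTBF+MTTR) = 6896/(6896+23.6) = 0.996589
A(B) = MTBF/(MTBF+MTTR) = 29762/(29762+15.0) = 0.999496
Series availability: 0.996589 × 0.999496 = 0.9961

0.9961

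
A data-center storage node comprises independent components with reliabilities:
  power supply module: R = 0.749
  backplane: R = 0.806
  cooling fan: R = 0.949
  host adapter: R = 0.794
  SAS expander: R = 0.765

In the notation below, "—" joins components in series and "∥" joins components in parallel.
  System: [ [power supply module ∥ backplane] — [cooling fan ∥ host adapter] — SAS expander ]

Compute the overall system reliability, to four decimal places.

Parallel (power supply module and backplane): 1 − (1 − 0.749000)(1 − 0.806000) = 0.951306
Parallel (cooling fan and host adapter): 1 − (1 − 0.949000)(1 − 0.794000) = 0.989494
Series ([0.951306], [0.989494], and SAS expander): 0.951306 × 0.989494 × 0.765000 = 0.7201

0.7201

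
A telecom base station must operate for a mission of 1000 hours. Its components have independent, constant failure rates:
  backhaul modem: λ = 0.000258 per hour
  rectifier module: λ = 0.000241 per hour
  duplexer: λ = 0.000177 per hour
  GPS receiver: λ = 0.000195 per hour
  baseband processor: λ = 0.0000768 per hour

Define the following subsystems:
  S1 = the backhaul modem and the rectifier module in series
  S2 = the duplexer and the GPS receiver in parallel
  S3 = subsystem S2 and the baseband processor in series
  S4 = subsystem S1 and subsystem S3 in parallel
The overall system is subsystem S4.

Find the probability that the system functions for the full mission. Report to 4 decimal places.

R(backhaul modem) = exp(−0.000258 × 1000) = 0.772595
R(rectifier module) = exp(−0.000241 × 1000) = 0.785842
R(duplexer) = exp(−0.000177 × 1000) = 0.837780
R(GPS receiver) = exp(−0.000195 × 1000) = 0.822835
R(baseband processor) = exp(−0.0000768 × 1000) = 0.926075
Series (backhaul modem and rectifier module): 0.772595 × 0.785842 = 0.607138
Parallel (duplexer and GPS receiver): 1 − (1 − 0.837780)(1 − 0.822835) = 0.971260
Series ([0.971260] and baseband processor): 0.971260 × 0.926075 = 0.899460
Parallel ([0.607138] and [0.899460]): 1 − (1 − 0.607138)(1 − 0.899460) = 0.9605

0.9605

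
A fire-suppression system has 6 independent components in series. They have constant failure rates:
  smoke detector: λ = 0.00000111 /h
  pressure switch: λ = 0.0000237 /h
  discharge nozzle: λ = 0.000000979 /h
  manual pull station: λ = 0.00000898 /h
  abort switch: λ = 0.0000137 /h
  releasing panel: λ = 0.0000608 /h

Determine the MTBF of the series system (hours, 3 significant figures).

Series of exponential components: λ_sys = Σ λ_i
λ_sys = 0.00000111 + 0.0000237 + 0.000000979 + 0.00000898 + 0.0000137 + 0.0000608 = 1.0927e-04 /h
MTBF = 1 / λ_sys = 9150 h

9150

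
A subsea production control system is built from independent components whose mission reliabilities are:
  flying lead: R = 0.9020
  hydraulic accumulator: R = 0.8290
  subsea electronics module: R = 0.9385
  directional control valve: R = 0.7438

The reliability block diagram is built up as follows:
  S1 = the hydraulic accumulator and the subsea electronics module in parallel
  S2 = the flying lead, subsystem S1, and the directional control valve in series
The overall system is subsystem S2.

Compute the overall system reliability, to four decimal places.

0.6639

Parallel (hydraulic accumulator and subsea electronics module): 1 − (1 − 0.829000)(1 − 0.938500) = 0.989484
Series (flying lead, [0.989484], and directional control valve): 0.902000 × 0.989484 × 0.743800 = 0.6639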